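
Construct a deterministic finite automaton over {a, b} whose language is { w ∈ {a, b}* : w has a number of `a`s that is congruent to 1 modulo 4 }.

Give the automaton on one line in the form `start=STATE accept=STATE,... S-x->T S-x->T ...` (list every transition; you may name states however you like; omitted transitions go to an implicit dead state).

The only thing that matters is how many `a`s have appeared, reduced mod 4. Use one state per residue: s0 for 0, …, s3 for 3. Reading `a` moves to the next residue; anything else stays put. s1 is accepting.
        a   b  
>  s0   s1  s0 
 * s1   s2  s1 
   s2   s3  s2 
   s3   s0  s3 
(> = start, * = accepting)

start=s0 accept=s1 s0-a->s1 s0-b->s0 s1-a->s2 s1-b->s1 s2-a->s3 s2-b->s2 s3-a->s0 s3-b->s3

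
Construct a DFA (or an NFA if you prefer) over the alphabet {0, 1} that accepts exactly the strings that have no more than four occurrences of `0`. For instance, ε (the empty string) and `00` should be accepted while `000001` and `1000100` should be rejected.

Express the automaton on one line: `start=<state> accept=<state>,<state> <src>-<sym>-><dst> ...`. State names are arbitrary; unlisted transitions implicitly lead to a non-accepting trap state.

Only the number of `0`s matters, and only up to 5. Make a chain q0 → q1 → q2 → q3 → q4 → q5 advanced by each `0` (with q5 absorbing); every other symbol self-loops. The accepting set is {q0, q1, q2, q3, q4}.
6 states suffice.
        0   1  
>* q0   q1  q0 
 * q1   q2  q1 
 * q2   q3  q2 
 * q3   q4  q3 
 * q4   q5  q4 
   q5   q5  q5 
(> = start, * = accepting)

start=q0 accept=q0,q1,q2,q3,q4 q0-0->q1 q0-1->q0 q1-0->q2 q1-1->q1 q2-0->q3 q2-1->q2 q3-0->q4 q3-1->q3 q4-0->q5 q4-1->q4 q5-0->q5 q5-1->q5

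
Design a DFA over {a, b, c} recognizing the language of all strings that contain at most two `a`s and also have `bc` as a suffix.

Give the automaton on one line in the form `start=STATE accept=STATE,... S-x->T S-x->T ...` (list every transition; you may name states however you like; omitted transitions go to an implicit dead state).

Handle the two conditions separately and then intersect. The first has 4 states tracking the count of `a`s, saturating at 3; the second has 3 states tracking how much of the suffix `bc` has currently been matched. A product state is a pair (one from each), accepting exactly when both do. After merging equivalent states the machine shrinks.
10 states suffice.
        a   b   c  
>  s0   s1  s2  s0 
   s1   s3  s4  s1 
   s2   s1  s2  s5 
   s3   s6  s7  s3 
   s4   s3  s4  s8 
 * s5   s1  s2  s0 
   s6   s6  s6  s6 
   s7   s6  s7  s9 
 * s8   s3  s4  s1 
 * s9   s6  s7  s3 
(> = start, * = accepting)

start=s0 accept=s5,s8,s9 s0-a->s1 s0-b->s2 s0-c->s0 s1-a->s3 s1-b->s4 s1-c->s1 s2-a->s1 s2-b->s2 s2-c->s5 s3-a->s6 s3-b->s7 s3-c->s3 s4-a->s3 s4-b->s4 s4-c->s8 s5-a->s1 s5-b->s2 s5-c->s0 s6-a->s6 s6-b->s6 s6-c->s6 s7-a->s6 s7-b->s7 s7-c->s9 s8-a->s3 s8-b->s4 s8-c->s1 s9-a->s6 s9-b->s7 s9-c->s3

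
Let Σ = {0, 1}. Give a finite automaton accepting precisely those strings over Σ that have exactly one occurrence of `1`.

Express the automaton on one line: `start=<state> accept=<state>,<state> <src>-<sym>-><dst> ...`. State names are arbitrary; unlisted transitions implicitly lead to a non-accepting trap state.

start=q0 accept=q1 q0-0->q0 q0-1->q1 q1-0->q1 q1-1->q2 q2-0->q2 q2-1->q2

Count `1`s, saturating at 2: state q0 means no `1` yet, q1 means one `1` seen, q2 means more than one. Each `1` increments (capped at q2); other symbols loop. Accept from {q1}.
        0   1  
>  q0   q0  q1 
 * q1   q1  q2 
   q2   q2  q2 
(> = start, * = accepting)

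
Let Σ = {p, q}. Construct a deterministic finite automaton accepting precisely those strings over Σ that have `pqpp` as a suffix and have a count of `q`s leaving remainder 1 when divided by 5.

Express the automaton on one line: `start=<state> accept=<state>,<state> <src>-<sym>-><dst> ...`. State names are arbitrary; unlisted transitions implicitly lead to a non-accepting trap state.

start=A accept=H A-p->B A-q->C B-p->B B-q->D C-p->C C-q->E D-p->F D-q->E E-p->E E-q->G F-p->H F-q->E G-p->G G-q->I H-p->C H-q->E I-p->I I-q->A

Run two small machines in parallel and take their product. One (5 states) tracks how much of the suffix `pqpp` has currently been matched; the other (5 states) tracks the count of `q`s modulo 5. Each combined state is a pair, one component from each; accept when both components accept. Minimizing collapses redundant product states.
With 9 states:
       p  q 
>  A   B  C 
   B   B  D 
   C   C  E 
   D   F  E 
   E   E  G 
   F   H  E 
   G   G  I 
 * H   C  E 
   I   I  A 
(> = start, * = accepting)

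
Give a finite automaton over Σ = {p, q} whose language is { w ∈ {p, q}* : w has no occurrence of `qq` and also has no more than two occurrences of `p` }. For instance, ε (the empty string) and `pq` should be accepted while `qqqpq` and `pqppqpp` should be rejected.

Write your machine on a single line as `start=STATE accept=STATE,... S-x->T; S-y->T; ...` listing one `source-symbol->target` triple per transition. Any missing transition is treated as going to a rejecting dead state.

Run two small machines in parallel and take their product. One (3 states) tracks partial matches of the forbidden pattern `qq`; the other (4 states) tracks the count of `p`s, saturating at 3. Each combined state is a pair, one component from each; accept when both components accept.
With 12 states:
          p    q  
>* S0     S1   S2 
 * S1     S3   S4 
 * S2     S1   S5 
 * S3     S6   S7 
 * S4     S3   S8 
   S5     S8   S5 
   S6     S6   S9 
 * S7     S6  S10 
   S8    S10   S8 
   S9     S6  S11 
   S10   S11  S10 
   S11   S11  S11 
(> = start, * = accepting)

start=S0; accept=S0,S1,S2,S3,S4,S7; S0-p->S1; S0-q->S2; S1-p->S3; S1-q->S4; S2-p->S1; S2-q->S5; S3-p->S6; S3-q->S7; S4-p->S3; S4-q->S8; S5-p->S8; S5-q->S5; S6-p->S6; S6-q->S9; S7-p->S6; S7-q->S10; S8-p->S10; S8-q->S8; S9-p->S6; S9-q->S11; S10-p->S11; S10-q->S10; S11-p->S11; S11-q->S11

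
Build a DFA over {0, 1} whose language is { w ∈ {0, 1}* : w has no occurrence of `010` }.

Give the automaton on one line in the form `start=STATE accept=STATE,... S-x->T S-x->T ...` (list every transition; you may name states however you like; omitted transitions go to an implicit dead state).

start=s0 accept=s0,s1,s2 s0-0->s1 s0-1->s0 s1-0->s1 s1-1->s2 s2-0->s3 s2-1->s0 s3-0->s3 s3-1->s3

Track partial matches of the forbidden pattern `010`. State s3 is a dead state reached once `010` has occurred; every other state accepts. s0 means no part of `010` is currently matched.
        0   1  
>* s0   s1  s0 
 * s1   s1  s2 
 * s2   s3  s0 
   s3   s3  s3 
(> = start, * = accepting)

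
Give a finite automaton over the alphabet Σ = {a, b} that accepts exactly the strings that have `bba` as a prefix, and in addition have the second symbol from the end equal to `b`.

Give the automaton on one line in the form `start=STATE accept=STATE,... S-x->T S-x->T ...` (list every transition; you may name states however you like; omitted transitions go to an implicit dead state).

start=s0 accept=s4,s7 s0-a->s1 s0-b->s2 s1-a->s1 s1-b->s1 s2-a->s1 s2-b->s3 s3-a->s4 s3-b->s1 s4-a->s5 s4-b->s6 s5-a->s5 s5-b->s6 s6-a->s4 s6-b->s7 s7-a->s4 s7-b->s7

Handle the two conditions separately and then intersect. The first has 5 states tracking whether the input so far still matches the prefix `bba`; the second has 7 states tracking the last 2 symbols read. A product state is a pair (one from each), accepting exactly when both do. Equivalent product states are then merged.
An 8-state machine:
        a   b  
>  s0   s1  s2 
   s1   s1  s1 
   s2   s1  s3 
   s3   s4  s1 
 * s4   s5  s6 
   s5   s5  s6 
   s6   s4  s7 
 * s7   s4  s7 
(> = start, * = accepting)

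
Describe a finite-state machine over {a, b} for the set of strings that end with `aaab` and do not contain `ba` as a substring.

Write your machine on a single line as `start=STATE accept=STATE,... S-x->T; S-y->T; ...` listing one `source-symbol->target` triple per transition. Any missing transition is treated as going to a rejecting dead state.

start=q0; accept=q8; q0-a->q1; q0-b->q2; q1-a->q3; q1-b->q2; q2-a->q4; q2-b->q2; q3-a->q5; q3-b->q2; q4-a->q6; q4-b->q7; q5-a->q5; q5-b->q8; q6-a->q9; q6-b->q7; q7-a->q4; q7-b->q7; q8-a->q4; q8-b->q2; q9-a->q9; q9-b->q10; q10-a->q4; q10-b->q7

Build one automaton per condition and run them in lockstep. The first has 5 states tracking how much of the suffix `aaab` has currently been matched; the second has 3 states tracking partial matches of the forbidden pattern `ba`. A product state is a pair (one from each), accepting exactly when both do.
11 states suffice.
          a    b  
>  q0     q1   q2 
   q1     q3   q2 
   q2     q4   q2 
   q3     q5   q2 
   q4     q6   q7 
   q5     q5   q8 
   q6     q9   q7 
   q7     q4   q7 
 * q8     q4   q2 
   q9     q9  q10 
   q10    q4   q7 
(> = start, * = accepting)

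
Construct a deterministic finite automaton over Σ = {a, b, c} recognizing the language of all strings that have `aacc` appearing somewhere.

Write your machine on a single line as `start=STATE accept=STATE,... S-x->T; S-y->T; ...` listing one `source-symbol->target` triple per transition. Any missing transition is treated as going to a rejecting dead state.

States S0..S3 record the length of the longest prefix of `aacc` that matches the current input suffix. Reaching S4 means `aacc` has been seen, and we stay there forever. Accept from S4.
5 states suffice.
        a   b   c  
>  S0   S1  S0  S0 
   S1   S2  S0  S0 
   S2   S2  S0  S3 
   S3   S1  S0  S4 
 * S4   S4  S4  S4 
(> = start, * = accepting)

start=S0; accept=S4; S0-a->S1; S0-b->S0; S0-c->S0; S1-a->S2; S1-b->S0; S1-c->S0; S2-a->S2; S2-b->S0; S2-c->S3; S3-a->S1; S3-b->S0; S3-c->S4; S4-a->S4; S4-b->S4; S4-c->S4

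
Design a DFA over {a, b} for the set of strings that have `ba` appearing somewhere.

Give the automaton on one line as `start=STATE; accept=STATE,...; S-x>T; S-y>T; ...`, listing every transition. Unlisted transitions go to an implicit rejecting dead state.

States q0..q1 record the length of the longest prefix of `ba` that matches the current input suffix. Reaching q2 means `ba` has been seen, and we stay there forever. Accept from q2.
3 states suffice.
        a   b  
>  q0   q0  q1 
   q1   q2  q1 
 * q2   q2  q2 
(> = start, * = accepting)

start=q0; accept=q2; q0-a>q0; q0-b>q1; q1-a>q2; q1-b>q1; q2-a>q2; q2-b>q2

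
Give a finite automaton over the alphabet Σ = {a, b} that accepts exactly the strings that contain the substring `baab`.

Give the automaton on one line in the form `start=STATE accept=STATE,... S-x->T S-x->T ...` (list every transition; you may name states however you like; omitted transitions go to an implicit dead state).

States q0..q3 record the length of the longest prefix of `baab` that matches the current input suffix. Reaching q4 means `baab` has been seen, and we stay there forever. Accept from q4.
A 5-state machine:
        a   b  
>  q0   q0  q1 
   q1   q2  q1 
   q2   q3  q1 
   q3   q0  q4 
 * q4   q4  q4 
(> = start, * = accepting)

start=q0 accept=q4 q0-a->q0 q0-b->q1 q1-a->q2 q1-b->q1 q2-a->q3 q2-b->q1 q3-a->q0 q3-b->q4 q4-a->q4 q4-b->q4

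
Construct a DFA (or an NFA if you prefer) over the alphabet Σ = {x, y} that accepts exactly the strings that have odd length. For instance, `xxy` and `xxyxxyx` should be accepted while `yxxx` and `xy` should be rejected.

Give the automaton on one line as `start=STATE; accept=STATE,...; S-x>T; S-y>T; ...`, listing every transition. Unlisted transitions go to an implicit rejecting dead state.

Count input length modulo 2: every symbol advances one step around the cycle A → B → A. Accept at B.
With 2 states:
       x  y 
>  A   B  B 
 * B   A  A 
(> = start, * = accepting)

start=A; accept=B; A-x>B; A-y>B; B-x>A; B-y>A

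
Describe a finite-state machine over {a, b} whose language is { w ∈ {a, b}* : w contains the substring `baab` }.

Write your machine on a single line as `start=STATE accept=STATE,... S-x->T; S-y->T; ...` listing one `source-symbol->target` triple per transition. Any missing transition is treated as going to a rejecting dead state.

start=q0; accept=q4; q0-a->q0; q0-b->q1; q1-a->q2; q1-b->q1; q2-a->q3; q2-b->q1; q3-a->q0; q3-b->q4; q4-a->q4; q4-b->q4

Track how much of `baab` has been matched so far: state q0 is no progress, q4 is the absorbing accept state reached once `baab` has occurred. Intermediate states record partial matches; on a mismatch, fall back to the longest reusable overlap.
With 5 states:
        a   b  
>  q0   q0  q1 
   q1   q2  q1 
   q2   q3  q1 
   q3   q0  q4 
 * q4   q4  q4 
(> = start, * = accepting)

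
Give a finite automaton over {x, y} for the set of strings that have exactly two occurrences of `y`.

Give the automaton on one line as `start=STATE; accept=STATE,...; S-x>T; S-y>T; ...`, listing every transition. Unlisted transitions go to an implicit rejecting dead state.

start=q0; accept=q2; q0-x>q0; q0-y>q1; q1-x>q1; q1-y>q2; q2-x>q2; q2-y>q3; q3-x>q3; q3-y>q3

Only the number of `y`s matters, and only up to 3. Make a chain q0 → q1 → q2 → q3 advanced by each `y` (with q3 absorbing); every other symbol self-loops. The accepting set is {q2}.
With 4 states:
        x   y  
>  q0   q0  q1 
   q1   q1  q2 
 * q2   q2  q3 
   q3   q3  q3 
(> = start, * = accepting)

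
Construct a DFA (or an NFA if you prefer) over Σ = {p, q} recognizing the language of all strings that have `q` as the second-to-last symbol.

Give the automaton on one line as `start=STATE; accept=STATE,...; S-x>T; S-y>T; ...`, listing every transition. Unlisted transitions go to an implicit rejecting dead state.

start=s0; accept=s5,s6; s0-p>s1; s0-q>s2; s1-p>s3; s1-q>s4; s2-p>s5; s2-q>s6; s3-p>s3; s3-q>s4; s4-p>s5; s4-q>s6; s5-p>s3; s5-q>s4; s6-p>s5; s6-q>s6

Because acceptance depends on a position counted from the end, the machine has to buffer the most recent 2 symbols. Make each state the string of the last up-to-2 symbols read; on input `x` shift the window left and append `x`. Accept when the buffered window has length 2 and begins with `q`.
7 states suffice.
        p   q  
>  s0   s1  s2 
   s1   s3  s4 
   s2   s5  s6 
   s3   s3  s4 
   s4   s5  s6 
 * s5   s3  s4 
 * s6   s5  s6 
(> = start, * = accepting)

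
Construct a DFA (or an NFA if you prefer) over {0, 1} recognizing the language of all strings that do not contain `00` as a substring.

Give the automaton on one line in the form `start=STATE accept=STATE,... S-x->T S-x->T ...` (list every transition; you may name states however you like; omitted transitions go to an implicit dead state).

start=s0 accept=s0,s1 s0-0->s1 s0-1->s0 s1-0->s2 s1-1->s0 s2-0->s2 s2-1->s2

Track partial matches of the forbidden pattern `00`. State s2 is a dead state reached once `00` has occurred; every other state accepts. s0 means no part of `00` is currently matched.
3 states suffice.
        0   1  
>* s0   s1  s0 
 * s1   s2  s0 
   s2   s2  s2 
(> = start, * = accepting)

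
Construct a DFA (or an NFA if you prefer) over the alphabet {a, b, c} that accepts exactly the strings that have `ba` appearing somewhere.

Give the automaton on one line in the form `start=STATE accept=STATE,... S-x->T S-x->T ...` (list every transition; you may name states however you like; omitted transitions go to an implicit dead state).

start=s0 accept=s2 s0-a->s0 s0-b->s1 s0-c->s0 s1-a->s2 s1-b->s1 s1-c->s0 s2-a->s2 s2-b->s2 s2-c->s2

States s0..s1 record the length of the longest prefix of `ba` that matches the current input suffix. Reaching s2 means `ba` has been seen, and we stay there forever. Accept from s2.
3 states suffice.
        a   b   c  
>  s0   s0  s1  s0 
   s1   s2  s1  s0 
 * s2   s2  s2  s2 
(> = start, * = accepting)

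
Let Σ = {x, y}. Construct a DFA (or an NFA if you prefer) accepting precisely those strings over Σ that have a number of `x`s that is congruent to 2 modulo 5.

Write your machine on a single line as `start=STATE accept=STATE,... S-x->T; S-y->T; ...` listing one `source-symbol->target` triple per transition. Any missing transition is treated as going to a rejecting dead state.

The only thing that matters is how many `x`s have appeared, reduced mod 5. Use one state per residue: s0 for 0, …, s4 for 4. Reading `x` moves to the next residue; anything else stays put. s2 is accepting.
5 states suffice.
        x   y  
>  s0   s1  s0 
   s1   s2  s1 
 * s2   s3  s2 
   s3   s4  s3 
   s4   s0  s4 
(> = start, * = accepting)

start=s0; accept=s2; s0-x->s1; s0-y->s0; s1-x->s2; s1-y->s1; s2-x->s3; s2-y->s2; s3-x->s4; s3-y->s3; s4-x->s0; s4-y->s4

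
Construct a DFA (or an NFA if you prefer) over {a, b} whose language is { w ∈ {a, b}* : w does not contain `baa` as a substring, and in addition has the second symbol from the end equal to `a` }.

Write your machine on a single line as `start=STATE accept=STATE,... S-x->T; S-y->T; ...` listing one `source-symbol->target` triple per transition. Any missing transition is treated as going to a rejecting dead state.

start=q0; accept=q3,q4; q0-a->q1; q0-b->q2; q1-a->q3; q1-b->q4; q2-a->q5; q2-b->q6; q3-a->q3; q3-b->q4; q4-a->q5; q4-b->q6; q5-a->q7; q5-b->q4; q6-a->q5; q6-b->q6; q7-a->q7; q7-b->q8; q8-a->q9; q8-b->q10; q9-a->q7; q9-b->q8; q10-a->q9; q10-b->q10

Handle the two conditions separately and then intersect. The first has 4 states tracking partial matches of the forbidden pattern `baa`; the second has 7 states tracking the last 2 symbols read. A product state is a pair (one from each), accepting exactly when both do.
With 11 states:
          a    b  
>  q0     q1   q2 
   q1     q3   q4 
   q2     q5   q6 
 * q3     q3   q4 
 * q4     q5   q6 
   q5     q7   q4 
   q6     q5   q6 
   q7     q7   q8 
   q8     q9  q10 
   q9     q7   q8 
   q10    q9  q10 
(> = start, * = accepting)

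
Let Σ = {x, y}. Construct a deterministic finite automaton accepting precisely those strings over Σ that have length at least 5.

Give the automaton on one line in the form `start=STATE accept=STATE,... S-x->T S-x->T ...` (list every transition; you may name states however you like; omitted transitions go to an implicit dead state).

start=s0 accept=s5,s6 s0-x->s1 s0-y->s1 s1-x->s2 s1-y->s2 s2-x->s3 s2-y->s3 s3-x->s4 s3-y->s4 s4-x->s5 s4-y->s5 s5-x->s6 s5-y->s6 s6-x->s6 s6-y->s6

Count input length up to 6: every symbol moves from s0 toward s6, which means 'more than 5' and absorbs. Accept from {s5, s6}.
        x   y  
>  s0   s1  s1 
   s1   s2  s2 
   s2   s3  s3 
   s3   s4  s4 
   s4   s5  s5 
 * s5   s6  s6 
 * s6   s6  s6 
(> = start, * = accepting)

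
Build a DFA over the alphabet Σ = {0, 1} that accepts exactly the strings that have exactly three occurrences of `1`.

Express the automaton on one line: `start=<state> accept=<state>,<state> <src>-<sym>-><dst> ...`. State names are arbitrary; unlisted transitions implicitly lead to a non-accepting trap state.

Only the number of `1`s matters, and only up to 4. Make a chain q0 → q1 → q2 → q3 → q4 advanced by each `1` (with q4 absorbing); every other symbol self-loops. The accepting set is {q3}.
With 5 states:
        0   1  
>  q0   q0  q1 
   q1   q1  q2 
   q2   q2  q3 
 * q3   q3  q4 
   q4   q4  q4 
(> = start, * = accepting)

start=q0 accept=q3 q0-0->q0 q0-1->q1 q1-0->q1 q1-1->q2 q2-0->q2 q2-1->q3 q3-0->q3 q3-1->q4 q4-0->q4 q4-1->q4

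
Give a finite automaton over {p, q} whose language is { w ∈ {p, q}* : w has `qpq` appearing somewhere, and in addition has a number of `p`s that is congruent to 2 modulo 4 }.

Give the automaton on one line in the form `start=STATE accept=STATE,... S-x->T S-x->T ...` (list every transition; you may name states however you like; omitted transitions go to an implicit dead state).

Run two small machines in parallel and take their product. The first has 4 states tracking whether and how much of `qpq` has been seen; the second has 4 states tracking the count of `p`s modulo 4. A product state is a pair (one from each), accepting exactly when both do.
16 states suffice.
          p    q  
>  S0     S1   S2 
   S1     S3   S4 
   S2     S5   S2 
   S3     S6   S7 
   S4     S8   S4 
   S5     S3   S9 
   S6     S0  S10 
   S7    S11   S7 
   S8     S6  S12 
   S9    S12   S9 
   S10   S13  S10 
   S11    S0  S14 
 * S12   S14  S12 
   S13    S1  S15 
   S14   S15  S14 
   S15    S9  S15 
(> = start, * = accepting)

start=S0 accept=S12 S0-p->S1 S0-q->S2 S1-p->S3 S1-q->S4 S2-p->S5 S2-q->S2 S3-p->S6 S3-q->S7 S4-p->S8 S4-q->S4 S5-p->S3 S5-q->S9 S6-p->S0 S6-q->S10 S7-p->S11 S7-q->S7 S8-p->S6 S8-q->S12 S9-p->S12 S9-q->S9 S10-p->S13 S10-q->S10 S11-p->S0 S11-q->S14 S12-p->S14 S12-q->S12 S13-p->S1 S13-q->S15 S14-p->S15 S14-q->S14 S15-p->S9 S15-q->S15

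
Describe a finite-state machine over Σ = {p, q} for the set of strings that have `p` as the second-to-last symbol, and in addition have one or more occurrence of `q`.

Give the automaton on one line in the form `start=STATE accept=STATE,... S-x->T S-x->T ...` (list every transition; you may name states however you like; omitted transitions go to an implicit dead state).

start=s0 accept=s3,s5 s0-p->s1 s0-q->s2 s1-p->s1 s1-q->s3 s2-p->s4 s2-q->s2 s3-p->s4 s3-q->s2 s4-p->s5 s4-q->s3 s5-p->s5 s5-q->s3

Run two small machines in parallel and take their product. One (7 states) tracks the last 2 symbols read; the other (3 states) tracks the count of `q`s, saturating at 2. Each combined state is a pair, one component from each; accept when both components accept. After merging equivalent states the machine shrinks.
6 states suffice.
        p   q  
>  s0   s1  s2 
   s1   s1  s3 
   s2   s4  s2 
 * s3   s4  s2 
   s4   s5  s3 
 * s5   s5  s3 
(> = start, * = accepting)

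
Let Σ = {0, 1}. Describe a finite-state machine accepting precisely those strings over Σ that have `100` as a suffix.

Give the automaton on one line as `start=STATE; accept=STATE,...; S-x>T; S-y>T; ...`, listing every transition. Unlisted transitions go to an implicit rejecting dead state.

Let each state record the length of the longest suffix of the input read so far that is also a prefix of `100`. q1 means the last symbol is `1`; q2 means the last 2 symbols are `10`; q3 means the last 3 symbols are `100`. Accept only at q3, where the string currently ends in `100`.
With 4 states:
        0   1  
>  q0   q0  q1 
   q1   q2  q1 
   q2   q3  q1 
 * q3   q0  q1 
(> = start, * = accepting)

start=q0; accept=q3; q0-0>q0; q0-1>q1; q1-0>q2; q1-1>q1; q2-0>q3; q2-1>q1; q3-0>q0; q3-1>q1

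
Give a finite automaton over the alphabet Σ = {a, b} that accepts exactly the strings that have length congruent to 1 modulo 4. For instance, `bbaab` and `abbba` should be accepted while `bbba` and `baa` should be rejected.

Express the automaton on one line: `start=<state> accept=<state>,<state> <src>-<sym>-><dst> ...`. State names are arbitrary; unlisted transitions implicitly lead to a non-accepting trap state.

start=q0 accept=q1 q0-a->q1 q0-b->q1 q1-a->q2 q1-b->q2 q2-a->q3 q2-b->q3 q3-a->q0 q3-b->q0

Count input length modulo 4: every symbol advances one step around the cycle q0 → q1 → q2 → q3 → q0. Accept at q1.
4 states suffice.
        a   b  
>  q0   q1  q1 
 * q1   q2  q2 
   q2   q3  q3 
   q3   q0  q0 
(> = start, * = accepting)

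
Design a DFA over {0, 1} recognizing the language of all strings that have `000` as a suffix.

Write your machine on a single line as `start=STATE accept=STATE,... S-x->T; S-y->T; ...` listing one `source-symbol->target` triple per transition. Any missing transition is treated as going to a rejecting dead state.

start=q0; accept=q3; q0-0->q1; q0-1->q0; q1-0->q2; q1-1->q0; q2-0->q3; q2-1->q0; q3-0->q3; q3-1->q0

Let each state record the length of the longest suffix of the input read so far that is also a prefix of `000`. q1 means the last symbol is `0`; q2 means the last 2 symbols are `00`; q3 means the last 3 symbols are `000`. Accept only at q3, where the string currently ends in `000`.
A 4-state machine:
        0   1  
>  q0   q1  q0 
   q1   q2  q0 
   q2   q3  q0 
 * q3   q3  q0 
(> = start, * = accepting)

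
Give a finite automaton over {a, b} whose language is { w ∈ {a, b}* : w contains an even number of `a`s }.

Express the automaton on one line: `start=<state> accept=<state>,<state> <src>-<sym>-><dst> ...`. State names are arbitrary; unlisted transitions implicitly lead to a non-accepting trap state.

The only thing that matters is how many `a`s have appeared, reduced mod 2. Use one state per residue: s0 for 0, …, s1 for 1. Reading `a` moves to the next residue; anything else stays put. s0 is accepting.
With 2 states:
        a   b  
>* s0   s1  s0 
   s1   s0  s1 
(> = start, * = accepting)

start=s0 accept=s0 s0-a->s1 s0-b->s0 s1-a->s0 s1-b->s1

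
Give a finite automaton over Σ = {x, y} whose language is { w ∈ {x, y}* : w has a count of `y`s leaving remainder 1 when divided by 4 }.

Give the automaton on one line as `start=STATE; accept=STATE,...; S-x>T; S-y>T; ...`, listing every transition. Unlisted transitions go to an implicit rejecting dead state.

The only thing that matters is how many `y`s have appeared, reduced mod 4. Use one state per residue: A for 0, …, D for 3. Reading `y` moves to the next residue; anything else stays put. B is accepting.
A 4-state machine:
       x  y 
>  A   A  B 
 * B   B  C 
   C   C  D 
   D   D  A 
(> = start, * = accepting)

start=A; accept=B; A-x>A; A-y>B; B-x>B; B-y>C; C-x>C; C-y>D; D-x>D; D-y>A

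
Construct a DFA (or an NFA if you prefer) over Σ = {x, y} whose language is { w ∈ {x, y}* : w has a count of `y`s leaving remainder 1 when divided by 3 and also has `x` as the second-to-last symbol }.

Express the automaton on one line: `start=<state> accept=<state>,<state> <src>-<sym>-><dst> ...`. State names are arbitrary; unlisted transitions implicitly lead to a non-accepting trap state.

Run two small machines in parallel and take their product. One (3 states) tracks the count of `y`s modulo 3; the other (7 states) tracks the last 2 symbols read. Each combined state is a pair, one component from each; accept when both components accept. After merging equivalent states the machine shrinks.
       x  y 
>  A   B  C 
   B   B  D 
   C   E  F 
 * D   E  F 
   E   G  F 
   F   F  A 
 * G   G  F 
(> = start, * = accepting)

start=A accept=D,G A-x->B A-y->C B-x->B B-y->D C-x->E C-y->F D-x->E D-y->F E-x->G E-y->F F-x->F F-y->A G-x->G G-y->F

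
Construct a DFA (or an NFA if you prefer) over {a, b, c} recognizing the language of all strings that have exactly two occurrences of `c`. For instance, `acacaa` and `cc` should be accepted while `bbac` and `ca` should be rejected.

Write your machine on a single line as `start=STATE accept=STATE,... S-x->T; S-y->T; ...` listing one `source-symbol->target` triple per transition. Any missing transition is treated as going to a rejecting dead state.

start=s0; accept=s2; s0-a->s0; s0-b->s0; s0-c->s1; s1-a->s1; s1-b->s1; s1-c->s2; s2-a->s2; s2-b->s2; s2-c->s3; s3-a->s3; s3-b->s3; s3-c->s3

Only the number of `c`s matters, and only up to 3. Make a chain s0 → s1 → s2 → s3 advanced by each `c` (with s3 absorbing); every other symbol self-loops. The accepting set is {s2}.
        a   b   c  
>  s0   s0  s0  s1 
   s1   s1  s1  s2 
 * s2   s2  s2  s3 
   s3   s3  s3  s3 
(> = start, * = accepting)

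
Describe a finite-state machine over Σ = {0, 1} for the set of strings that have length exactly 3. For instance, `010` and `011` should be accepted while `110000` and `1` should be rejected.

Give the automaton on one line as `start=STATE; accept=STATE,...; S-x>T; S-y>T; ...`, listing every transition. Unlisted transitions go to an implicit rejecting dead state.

start=A; accept=D; A-0>B; A-1>B; B-0>C; B-1>C; C-0>D; C-1>D; D-0>E; D-1>E; E-0>E; E-1>E

Count input length up to 4: every symbol moves from A toward E, which means 'more than 3' and absorbs. Accept from {D}.
       0  1 
>  A   B  B 
   B   C  C 
   C   D  D 
 * D   E  E 
   E   E  E 
(> = start, * = accepting)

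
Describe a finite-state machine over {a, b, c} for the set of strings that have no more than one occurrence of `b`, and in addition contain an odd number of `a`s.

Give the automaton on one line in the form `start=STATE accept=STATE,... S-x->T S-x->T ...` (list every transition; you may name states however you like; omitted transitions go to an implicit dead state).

Handle the two conditions separately and then intersect. The first has 3 states tracking the count of `b`s, saturating at 2; the second has 2 states tracking the count of `a`s modulo 2. A product state is a pair (one from each), accepting exactly when both do. After merging equivalent states the machine shrinks.
        a   b   c  
>  q0   q1  q2  q0 
 * q1   q0  q3  q1 
   q2   q3  q4  q2 
 * q3   q2  q4  q3 
   q4   q4  q4  q4 
(> = start, * = accepting)

start=q0 accept=q1,q3 q0-a->q1 q0-b->q2 q0-c->q0 q1-a->q0 q1-b->q3 q1-c->q1 q2-a->q3 q2-b->q4 q2-c->q2 q3-a->q2 q3-b->q4 q3-c->q3 q4-a->q4 q4-b->q4 q4-c->q4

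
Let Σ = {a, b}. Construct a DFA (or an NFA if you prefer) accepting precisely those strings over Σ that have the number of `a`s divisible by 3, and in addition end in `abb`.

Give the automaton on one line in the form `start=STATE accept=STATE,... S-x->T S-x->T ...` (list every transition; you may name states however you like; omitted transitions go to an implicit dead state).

start=s0 accept=s5 s0-a->s1 s0-b->s0 s1-a->s2 s1-b->s1 s2-a->s3 s2-b->s2 s3-a->s1 s3-b->s4 s4-a->s1 s4-b->s5 s5-a->s1 s5-b->s0

Build one automaton per condition and run them in lockstep. One (3 states) tracks the count of `a`s modulo 3; the other (4 states) tracks how much of the suffix `abb` has currently been matched. Each combined state is a pair, one component from each; accept when both components accept. Equivalent product states are then merged.
With 6 states:
        a   b  
>  s0   s1  s0 
   s1   s2  s1 
   s2   s3  s2 
   s3   s1  s4 
   s4   s1  s5 
 * s5   s1  s0 
(> = start, * = accepting)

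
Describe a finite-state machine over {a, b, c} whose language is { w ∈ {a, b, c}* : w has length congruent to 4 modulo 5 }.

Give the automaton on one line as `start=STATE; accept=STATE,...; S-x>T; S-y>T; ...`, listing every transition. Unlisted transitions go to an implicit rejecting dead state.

Only the length mod 5 matters, so use a 5-cycle: from any state, every input symbol moves to the next state, wrapping S4 back to S0. Mark S4 accepting.
        a   b   c  
>  S0   S1  S1  S1 
   S1   S2  S2  S2 
   S2   S3  S3  S3 
   S3   S4  S4  S4 
 * S4   S0  S0  S0 
(> = start, * = accepting)

start=S0; accept=S4; S0-a>S1; S0-b>S1; S0-c>S1; S1-a>S2; S1-b>S2; S1-c>S2; S2-a>S3; S2-b>S3; S2-c>S3; S3-a>S4; S3-b>S4; S3-c>S4; S4-a>S0; S4-b>S0; S4-c>S0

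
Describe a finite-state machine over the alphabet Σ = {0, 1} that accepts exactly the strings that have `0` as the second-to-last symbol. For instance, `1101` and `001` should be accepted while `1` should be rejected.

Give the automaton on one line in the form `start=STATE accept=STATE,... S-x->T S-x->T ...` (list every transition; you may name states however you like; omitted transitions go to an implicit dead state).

start=A accept=D,E A-0->B A-1->C B-0->D B-1->E C-0->F C-1->G D-0->D D-1->E E-0->F E-1->G F-0->D F-1->E G-0->F G-1->G

A DFA must remember the last 2 symbols (since which symbol is second-to-last isn't known until the input ends). Use one state per possible window of the last ≤2 symbols; accept from those whose window starts with `0`.
A 7-state machine:
       0  1 
>  A   B  C 
   B   D  E 
   C   F  G 
 * D   D  E 
 * E   F  G 
   F   D  E 
   G   F  G 
(> = start, * = accepting)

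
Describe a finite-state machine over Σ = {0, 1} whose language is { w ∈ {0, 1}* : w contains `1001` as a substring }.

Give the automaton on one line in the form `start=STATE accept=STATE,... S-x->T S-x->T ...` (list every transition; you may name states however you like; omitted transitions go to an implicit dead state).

Track how much of `1001` has been matched so far: state A is no progress, E is the absorbing accept state reached once `1001` has occurred. Intermediate states record partial matches; on a mismatch, fall back to the longest reusable overlap.
With 5 states:
       0  1 
>  A   A  B 
   B   C  B 
   C   D  B 
   D   A  E 
 * E   E  E 
(> = start, * = accepting)

start=A accept=E A-0->A A-1->B B-0->C B-1->B C-0->D C-1->B D-0->A D-1->E E-0->E E-1->E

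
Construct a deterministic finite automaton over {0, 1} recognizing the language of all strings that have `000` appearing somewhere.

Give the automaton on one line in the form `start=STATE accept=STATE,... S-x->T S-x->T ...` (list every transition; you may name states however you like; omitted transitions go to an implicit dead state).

start=q0 accept=q3 q0-0->q1 q0-1->q0 q1-0->q2 q1-1->q0 q2-0->q3 q2-1->q0 q3-0->q3 q3-1->q3

Track how much of `000` has been matched so far: state q0 is no progress, q3 is the absorbing accept state reached once `000` has occurred. Intermediate states record partial matches; on a mismatch, fall back to the longest reusable overlap.
        0   1  
>  q0   q1  q0 
   q1   q2  q0 
   q2   q3  q0 
 * q3   q3  q3 
(> = start, * = accepting)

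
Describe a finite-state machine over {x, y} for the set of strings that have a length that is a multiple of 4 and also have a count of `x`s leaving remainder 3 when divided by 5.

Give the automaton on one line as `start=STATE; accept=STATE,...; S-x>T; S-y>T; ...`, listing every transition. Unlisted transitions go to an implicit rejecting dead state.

Run two small machines in parallel and take their product. One (4 states) tracks the input length modulo 4; the other (5 states) tracks the count of `x`s modulo 5. Each combined state is a pair, one component from each; accept when both components accept.
20 states suffice.
          x    y  
>  S0     S1   S2 
   S1     S3   S4 
   S2     S4   S5 
   S3     S6   S7 
   S4     S7   S8 
   S5     S8   S9 
   S6    S10  S11 
   S7    S11  S12 
   S8    S12  S13 
   S9    S13   S0 
   S10    S2  S14 
 * S11   S14  S15 
   S12   S15  S16 
   S13   S16   S1 
   S14    S5  S17 
   S15   S17  S18 
   S16   S18   S3 
   S17    S9  S19 
   S18   S19   S6 
   S19    S0  S10 
(> = start, * = accepting)

start=S0; accept=S11; S0-x>S1; S0-y>S2; S1-x>S3; S1-y>S4; S2-x>S4; S2-y>S5; S3-x>S6; S3-y>S7; S4-x>S7; S4-y>S8; S5-x>S8; S5-y>S9; S6-x>S10; S6-y>S11; S7-x>S11; S7-y>S12; S8-x>S12; S8-y>S13; S9-x>S13; S9-y>S0; S10-x>S2; S10-y>S14; S11-x>S14; S11-y>S15; S12-x>S15; S12-y>S16; S13-x>S16; S13-y>S1; S14-x>S5; S14-y>S17; S15-x>S17; S15-y>S18; S16-x>S18; S16-y>S3; S17-x>S9; S17-y>S19; S18-x>S19; S18-y>S6; S19-x>S0; S19-y>S10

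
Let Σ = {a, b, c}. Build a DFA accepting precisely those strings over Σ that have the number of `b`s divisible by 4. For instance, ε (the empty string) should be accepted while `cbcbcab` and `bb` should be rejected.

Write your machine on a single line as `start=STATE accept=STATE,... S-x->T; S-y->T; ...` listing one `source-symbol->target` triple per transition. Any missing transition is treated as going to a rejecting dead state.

start=s0; accept=s0; s0-a->s0; s0-b->s1; s0-c->s0; s1-a->s1; s1-b->s2; s1-c->s1; s2-a->s2; s2-b->s3; s2-c->s2; s3-a->s3; s3-b->s0; s3-c->s3

Keep the running count of `b`s modulo 4: each `b` advances along the cycle s0 → s1 → s2 → s3 → s0 while other symbols loop. Accept at s0.
A 4-state machine:
        a   b   c  
>* s0   s0  s1  s0 
   s1   s1  s2  s1 
   s2   s2  s3  s2 
   s3   s3  s0  s3 
(> = start, * = accepting)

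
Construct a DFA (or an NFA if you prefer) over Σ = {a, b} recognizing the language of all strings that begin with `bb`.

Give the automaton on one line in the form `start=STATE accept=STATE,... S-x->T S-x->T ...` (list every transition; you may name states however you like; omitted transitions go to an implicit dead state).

Walk along `bb` while the input agrees: from S0 take `b` to S1, and so on. Any deviation drops to the rejecting sink S3. Once S2 is reached the prefix is confirmed and every continuation is accepted.
A 4-state machine:
        a   b  
>  S0   S3  S1 
   S1   S3  S2 
 * S2   S2  S2 
   S3   S3  S3 
(> = start, * = accepting)

start=S0 accept=S2 S0-a->S3 S0-b->S1 S1-a->S3 S1-b->S2 S2-a->S2 S2-b->S2 S3-a->S3 S3-b->S3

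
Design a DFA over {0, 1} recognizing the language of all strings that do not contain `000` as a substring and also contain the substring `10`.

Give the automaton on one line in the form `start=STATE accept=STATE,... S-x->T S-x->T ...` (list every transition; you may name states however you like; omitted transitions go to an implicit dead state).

Run two small machines in parallel and take their product. The first has 4 states tracking partial matches of the forbidden pattern `000`; the second has 3 states tracking whether and how much of `10` has been seen. A product state is a pair (one from each), accepting exactly when both do. Minimizing collapses redundant product states.
8 states suffice.
        0   1  
>  q0   q1  q2 
   q1   q3  q2 
   q2   q4  q2 
   q3   q5  q2 
 * q4   q6  q7 
   q5   q5  q5 
 * q6   q5  q7 
 * q7   q4  q7 
(> = start, * = accepting)

start=q0 accept=q4,q6,q7 q0-0->q1 q0-1->q2 q1-0->q3 q1-1->q2 q2-0->q4 q2-1->q2 q3-0->q5 q3-1->q2 q4-0->q6 q4-1->q7 q5-0->q5 q5-1->q5 q6-0->q5 q6-1->q7 q7-0->q4 q7-1->q7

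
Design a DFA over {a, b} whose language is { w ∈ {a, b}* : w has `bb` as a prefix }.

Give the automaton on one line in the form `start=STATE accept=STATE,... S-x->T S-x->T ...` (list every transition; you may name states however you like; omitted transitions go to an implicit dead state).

start=s0 accept=s2 s0-a->s3 s0-b->s1 s1-a->s3 s1-b->s2 s2-a->s2 s2-b->s2 s3-a->s3 s3-b->s3

Check the first 2 symbols one by one: s0 through s1 record how many have matched `bb` so far; any wrong symbol goes to the dead state s3. After all 2 match we enter the accepting sink s2.
        a   b  
>  s0   s3  s1 
   s1   s3  s2 
 * s2   s2  s2 
   s3   s3  s3 
(> = start, * = accepting)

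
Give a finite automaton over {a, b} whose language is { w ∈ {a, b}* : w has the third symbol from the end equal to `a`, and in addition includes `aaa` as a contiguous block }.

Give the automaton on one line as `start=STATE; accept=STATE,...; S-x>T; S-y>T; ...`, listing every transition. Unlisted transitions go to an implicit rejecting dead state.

Build one automaton per condition and run them in lockstep. The first has 15 states tracking the last 3 symbols read; the second has 4 states tracking whether and how much of `aaa` has been seen. A product state is a pair (one from each), accepting exactly when both do.
A 22-state machine:
          a    b  
>  q0     q1   q2 
   q1     q3   q4 
   q2     q5   q6 
   q3     q7   q8 
   q4     q9  q10 
   q5    q11  q12 
   q6    q13  q14 
 * q7     q7  q15 
   q8     q9  q10 
   q9    q11  q12 
   q10   q13  q14 
   q11    q7   q8 
   q12    q9  q10 
   q13   q11  q12 
   q14   q13  q14 
 * q15   q16  q17 
 * q16   q18  q19 
 * q17   q20  q21 
   q18    q7  q15 
   q19   q16  q17 
   q20   q18  q19 
   q21   q20  q21 
(> = start, * = accepting)

start=q0; accept=q7,q15,q16,q17; q0-a>q1; q0-b>q2; q1-a>q3; q1-b>q4; q2-a>q5; q2-b>q6; q3-a>q7; q3-b>q8; q4-a>q9; q4-b>q10; q5-a>q11; q5-b>q12; q6-a>q13; q6-b>q14; q7-a>q7; q7-b>q15; q8-a>q9; q8-b>q10; q9-a>q11; q9-b>q12; q10-a>q13; q10-b>q14; q11-a>q7; q11-b>q8; q12-a>q9; q12-b>q10; q13-a>q11; q13-b>q12; q14-a>q13; q14-b>q14; q15-a>q16; q15-b>q17; q16-a>q18; q16-b>q19; q17-a>q20; q17-b>q21; q18-a>q7; q18-b>q15; q19-a>q16; q19-b>q17; q20-a>q18; q20-b>q19; q21-a>q20; q21-b>q21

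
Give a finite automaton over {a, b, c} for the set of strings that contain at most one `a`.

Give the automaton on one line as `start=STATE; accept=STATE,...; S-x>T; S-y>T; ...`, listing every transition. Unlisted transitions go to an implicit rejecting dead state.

Count `a`s, saturating at 2: state q0 means no `a` yet, q1 means one `a` seen, q2 means more than one. Each `a` increments (capped at q2); other symbols loop. Accept from {q0, q1}.
        a   b   c  
>* q0   q1  q0  q0 
 * q1   q2  q1  q1 
   q2   q2  q2  q2 
(> = start, * = accepting)

start=q0; accept=q0,q1; q0-a>q1; q0-b>q0; q0-c>q0; q1-a>q2; q1-b>q1; q1-c>q1; q2-a>q2; q2-b>q2; q2-c>q2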